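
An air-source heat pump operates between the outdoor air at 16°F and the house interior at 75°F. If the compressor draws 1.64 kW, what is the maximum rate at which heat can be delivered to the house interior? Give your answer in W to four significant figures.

In absolute terms T_C = 264.26 K and T_H = 297.04 K, so ΔT = 32.78 K.
COP_Carnot = T_H/ΔT = 297.04/32.78 = 9.062.
Q̇_max = COP_Carnot × Ẇ = 9.062 × 1.640 kW = 14.86 kW = 14860 W.

14860 W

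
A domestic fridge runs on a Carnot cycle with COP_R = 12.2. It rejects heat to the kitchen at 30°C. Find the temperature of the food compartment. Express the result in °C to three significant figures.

7.03 °C

For a Carnot refrigerator COP_R = T_C/(T_H − T_C), so T_C = COP·T_H/(1 + COP).
With T_H = 303.15 K, T_C = 12.2 × 303.15/13.20 = 280.18 K.
Converting, 280.18 K = 7.03°C.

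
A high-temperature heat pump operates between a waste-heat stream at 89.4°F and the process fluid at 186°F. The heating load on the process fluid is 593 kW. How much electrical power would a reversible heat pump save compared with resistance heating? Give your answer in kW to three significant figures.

In absolute terms T_C = 305.04 K and T_H = 358.71 K, so ΔT = 53.67 K.
COP_Carnot = T_H/ΔT = 358.71/53.67 = 6.684.
Resistance heating needs Ẇ_res = Q̇_H = 593.0 kW; the reversible heat pump needs only Ẇ_hp = Q̇_H/COP = 88.72 kW.
Saving = 593.0 − 88.72 = 504.3 kW.

504 kW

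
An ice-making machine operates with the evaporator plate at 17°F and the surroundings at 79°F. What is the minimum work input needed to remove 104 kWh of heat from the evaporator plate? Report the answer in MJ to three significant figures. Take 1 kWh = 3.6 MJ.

In absolute terms T_C = 264.82 K and T_H = 299.26 K, so ΔT = 34.44 K.
The reversible limit is COP_R = T_C/ΔT = 7.688, so W_min = Q_C/COP = Q_C·ΔT/T_C.
W_min = 104.0 × 34.44/264.82 = 13.53 kWh = 48.70 MJ.

48.7 MJ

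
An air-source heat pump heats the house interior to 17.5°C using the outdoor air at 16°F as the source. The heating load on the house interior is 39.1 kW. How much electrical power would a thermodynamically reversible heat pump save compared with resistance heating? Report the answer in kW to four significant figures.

35.55 kW

In absolute terms T_C = 264.26 K and T_H = 290.65 K, so ΔT = 26.39 K.
COP_Carnot = T_H/ΔT = 290.65/26.39 = 11.01.
Resistance heating needs Ẇ_res = Q̇_H = 39.10 kW; the reversible heat pump needs only Ẇ_hp = Q̇_H/COP = 3.550 kW.
Saving = 39.10 − 3.550 = 35.55 kW.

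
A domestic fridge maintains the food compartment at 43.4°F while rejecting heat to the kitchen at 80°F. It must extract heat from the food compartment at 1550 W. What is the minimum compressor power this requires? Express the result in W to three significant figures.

In absolute terms T_C = 279.48 K and T_H = 299.82 K, so ΔT = 20.33 K.
COP_Carnot = T_C/ΔT = 279.48/20.33 = 13.75.
Ẇ_min = Q̇/COP_Carnot = 1550/13.75 = 112.8 W.

113 W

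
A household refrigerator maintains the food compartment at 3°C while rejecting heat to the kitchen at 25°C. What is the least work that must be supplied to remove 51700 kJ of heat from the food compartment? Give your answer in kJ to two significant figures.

4100 kJ

In absolute terms T_C = 276.15 K and T_H = 298.15 K, so ΔT = 22.00 K.
The reversible limit is COP_R = T_C/ΔT = 12.55, so W_min = Q_C/COP = Q_C·ΔT/T_C.
W_min = 51700 × 22.00/276.15 = 4119 kJ.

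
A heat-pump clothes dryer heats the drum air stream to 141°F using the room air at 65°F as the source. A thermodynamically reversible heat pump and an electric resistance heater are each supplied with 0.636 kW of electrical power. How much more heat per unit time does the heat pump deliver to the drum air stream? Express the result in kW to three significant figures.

4.39 kW

In absolute terms T_C = 291.48 K and T_H = 333.71 K, so ΔT = 42.22 K.
COP_Carnot = T_H/ΔT = 333.71/42.22 = 7.904.
The heat pump delivers Q̇_H = COP × Ẇ = 5.027 kW; the resistance heater delivers Ẇ = 0.6360 kW.
Extra = (COP − 1)·Ẇ = 4.391 kW.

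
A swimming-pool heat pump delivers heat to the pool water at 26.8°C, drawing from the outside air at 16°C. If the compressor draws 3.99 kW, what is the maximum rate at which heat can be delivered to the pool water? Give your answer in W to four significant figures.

In absolute terms T_C = 289.15 K and T_H = 299.95 K, so ΔT = 10.80 K.
COP_Carnot = T_H/ΔT = 299.95/10.80 = 27.77.
Q̇_max = COP_Carnot × Ẇ = 27.77 × 3.990 kW = 110.8 kW = 110800 W.

110800 W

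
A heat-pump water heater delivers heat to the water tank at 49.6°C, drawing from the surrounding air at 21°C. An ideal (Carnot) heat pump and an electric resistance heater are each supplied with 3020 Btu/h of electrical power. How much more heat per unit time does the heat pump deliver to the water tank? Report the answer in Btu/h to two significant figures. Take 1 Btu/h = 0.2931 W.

In absolute terms T_C = 294.15 K and T_H = 322.75 K, so ΔT = 28.60 K.
COP_Carnot = T_H/ΔT = 322.75/28.60 = 11.28.
The heat pump delivers Q̇_H = COP × Ẇ = 34080 Btu/h; the resistance heater delivers Ẇ = 3020 Btu/h.
Extra = (COP − 1)·Ẇ = 31060 Btu/h.

31000 Btu/h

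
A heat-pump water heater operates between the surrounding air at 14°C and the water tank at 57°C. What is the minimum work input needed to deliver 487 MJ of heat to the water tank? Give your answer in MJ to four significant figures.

In absolute terms T_C = 287.15 K and T_H = 330.15 K, so ΔT = 43.00 K.
The reversible limit is COP_HP = T_H/ΔT = 7.678, so W_min = Q_H/COP = Q_H·ΔT/T_H.
W_min = 487.0 × 43.00/330.15 = 63.43 MJ.

63.43 MJ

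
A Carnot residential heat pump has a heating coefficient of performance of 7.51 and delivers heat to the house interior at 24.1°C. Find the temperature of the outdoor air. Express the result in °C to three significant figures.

-15.5 °C

COP_HP = T_H/(T_H − T_C) gives T_H − T_C = T_H/COP.
With T_H = 297.25 K, T_C = 297.25 × (1 − 1/7.51) = 257.67 K.
Converting, 257.67 K = -15.48°C.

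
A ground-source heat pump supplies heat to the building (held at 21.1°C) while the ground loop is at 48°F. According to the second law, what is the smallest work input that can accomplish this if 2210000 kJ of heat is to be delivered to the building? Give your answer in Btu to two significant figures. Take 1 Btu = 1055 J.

87000 Btu

In absolute terms T_C = 282.04 K and T_H = 294.25 K, so ΔT = 12.21 K.
The reversible limit is COP_HP = T_H/ΔT = 24.10, so W_min = Q_H/COP = Q_H·ΔT/T_H.
W_min = 2210000 × 12.21/294.25 = 91710 kJ = 86930 Btu.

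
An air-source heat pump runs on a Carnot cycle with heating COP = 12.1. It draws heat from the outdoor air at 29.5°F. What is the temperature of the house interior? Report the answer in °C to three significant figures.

23.1 °C

COP_HP = T_H/(T_H − T_C) rearranges to T_H = COP·T_C/(COP − 1).
With T_C = 271.76 K, T_H = 12.1 × 271.76/11.10 = 296.24 K.
Converting, 296.24 K = 23.09°C.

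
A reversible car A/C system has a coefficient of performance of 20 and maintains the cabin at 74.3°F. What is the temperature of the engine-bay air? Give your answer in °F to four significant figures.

COP_R = T_C/(T_H − T_C) gives T_H − T_C = T_C/COP.
With T_C = 296.65 K, T_H = 296.65 × (1 + 1/20) = 311.48 K.
Converting, 311.48 K = 101.00°F.

101.0 °F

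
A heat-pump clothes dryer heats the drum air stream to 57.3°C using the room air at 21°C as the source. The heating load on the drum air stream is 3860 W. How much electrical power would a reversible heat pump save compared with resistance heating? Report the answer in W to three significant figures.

3440 W

In absolute terms T_C = 294.15 K and T_H = 330.45 K, so ΔT = 36.30 K.
COP_Carnot = T_H/ΔT = 330.45/36.30 = 9.103.
Resistance heating needs Ẇ_res = Q̇_H = 3860 W; the reversible heat pump needs only Ẇ_hp = Q̇_H/COP = 424.0 W.
Saving = 3860 − 424.0 = 3436 W.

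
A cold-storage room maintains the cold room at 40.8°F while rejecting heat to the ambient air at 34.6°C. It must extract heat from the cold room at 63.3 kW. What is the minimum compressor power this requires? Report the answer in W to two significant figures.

6800 W

In absolute terms T_C = 278.04 K and T_H = 307.75 K, so ΔT = 29.71 K.
COP_Carnot = T_C/ΔT = 278.04/29.71 = 9.358.
Ẇ_min = Q̇/COP_Carnot = 63.30/9.358 = 6.764 kW = 6764 W.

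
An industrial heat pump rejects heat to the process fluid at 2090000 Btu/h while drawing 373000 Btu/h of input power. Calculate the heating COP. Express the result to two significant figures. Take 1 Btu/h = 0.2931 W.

The first law gives Q̇_H = Q̇_C + Ẇ, so the three rates are Q̇_C = 1717000, Q̇_H = 2090000, Ẇ = 373000 Btu/h.
COP_HP = Q̇_H/Ẇ = 2090000/373000 = 5.603.

5.6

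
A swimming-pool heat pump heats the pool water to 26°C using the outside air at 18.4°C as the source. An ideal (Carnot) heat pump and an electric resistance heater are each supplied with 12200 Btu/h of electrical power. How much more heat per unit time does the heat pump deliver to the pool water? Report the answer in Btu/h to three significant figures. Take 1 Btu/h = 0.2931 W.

468000 Btu/h

In absolute terms T_C = 291.55 K and T_H = 299.15 K, so ΔT = 7.600 K.
COP_Carnot = T_H/ΔT = 299.15/7.600 = 39.36.
The heat pump delivers Q̇_H = COP × Ẇ = 480200 Btu/h; the resistance heater delivers Ẇ = 12200 Btu/h.
Extra = (COP − 1)·Ẇ = 468000 Btu/h.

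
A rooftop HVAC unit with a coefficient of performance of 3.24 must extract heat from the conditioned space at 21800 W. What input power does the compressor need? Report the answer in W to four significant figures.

6728 W

Ẇ = Q̇_C/COP = 21800/3.24 = 6728 W.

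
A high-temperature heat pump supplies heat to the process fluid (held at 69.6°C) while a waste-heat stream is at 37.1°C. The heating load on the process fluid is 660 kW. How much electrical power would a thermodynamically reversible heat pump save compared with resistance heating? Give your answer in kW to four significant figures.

In absolute terms T_C = 310.25 K and T_H = 342.75 K, so ΔT = 32.50 K.
COP_Carnot = T_H/ΔT = 342.75/32.50 = 10.55.
Resistance heating needs Ẇ_res = Q̇_H = 660.0 kW; the reversible heat pump needs only Ẇ_hp = Q̇_H/COP = 62.58 kW.
Saving = 660.0 − 62.58 = 597.4 kW.

597.4 kW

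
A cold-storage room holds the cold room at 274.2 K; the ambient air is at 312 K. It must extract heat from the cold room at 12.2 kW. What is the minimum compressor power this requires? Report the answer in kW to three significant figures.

The reservoir spacing is ΔT = 312 − 274.2 = 37.80 K.
COP_Carnot = T_C/ΔT = 274.20/37.80 = 7.254.
Ẇ_min = Q̇/COP_Carnot = 12.20/7.254 = 1.682 kW.

1.68 kW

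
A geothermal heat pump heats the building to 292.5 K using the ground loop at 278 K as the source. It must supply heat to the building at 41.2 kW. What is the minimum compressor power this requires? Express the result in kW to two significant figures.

2.0 kW

The reservoir spacing is ΔT = 292.5 − 278 = 14.50 K.
COP_Carnot = T_H/ΔT = 292.50/14.50 = 20.17.
Ẇ_min = Q̇/COP_Carnot = 41.20/20.17 = 2.042 kW.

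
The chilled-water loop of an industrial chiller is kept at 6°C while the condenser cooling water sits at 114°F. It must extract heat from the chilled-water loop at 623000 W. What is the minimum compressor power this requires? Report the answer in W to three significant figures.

88300 W

In absolute terms T_C = 279.15 K and T_H = 318.71 K, so ΔT = 39.56 K.
COP_Carnot = T_C/ΔT = 279.15/39.56 = 7.057.
Ẇ_min = Q̇/COP_Carnot = 623000/7.057 = 88280 W.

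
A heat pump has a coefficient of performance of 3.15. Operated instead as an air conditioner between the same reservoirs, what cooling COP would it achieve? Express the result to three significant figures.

2.15

Since Q_H = Q_C + W for any cycle, COP_R = Q_C/W = Q_H/W − 1.
COP_R = 3.15 − 1 = 2.15.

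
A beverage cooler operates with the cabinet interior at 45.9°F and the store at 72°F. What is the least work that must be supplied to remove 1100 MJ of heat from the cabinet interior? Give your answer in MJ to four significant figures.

In absolute terms T_C = 280.87 K and T_H = 295.37 K, so ΔT = 14.50 K.
The reversible limit is COP_R = T_C/ΔT = 19.37, so W_min = Q_C/COP = Q_C·ΔT/T_C.
W_min = 1100 × 14.50/280.87 = 56.79 MJ.

56.79 MJ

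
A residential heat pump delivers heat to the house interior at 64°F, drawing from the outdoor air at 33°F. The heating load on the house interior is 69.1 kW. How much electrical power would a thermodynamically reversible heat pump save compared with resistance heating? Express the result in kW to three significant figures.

65.0 kW

In absolute terms T_C = 273.71 K and T_H = 290.93 K, so ΔT = 17.22 K.
COP_Carnot = T_H/ΔT = 290.93/17.22 = 16.89.
Resistance heating needs Ẇ_res = Q̇_H = 69.10 kW; the reversible heat pump needs only Ẇ_hp = Q̇_H/COP = 4.091 kW.
Saving = 69.10 − 4.091 = 65.01 kW.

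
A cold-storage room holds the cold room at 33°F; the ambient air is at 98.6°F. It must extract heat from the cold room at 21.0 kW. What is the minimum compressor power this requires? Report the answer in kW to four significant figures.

In absolute terms T_C = 273.71 K and T_H = 310.15 K, so ΔT = 36.44 K.
COP_Carnot = T_C/ΔT = 273.71/36.44 = 7.510.
Ẇ_min = Q̇/COP_Carnot = 21.00/7.510 = 2.796 kW.

2.796 kW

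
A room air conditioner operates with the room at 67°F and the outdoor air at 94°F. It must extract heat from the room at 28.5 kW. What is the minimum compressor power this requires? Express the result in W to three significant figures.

1460 W

In absolute terms T_C = 292.59 K and T_H = 307.59 K, so ΔT = 15.00 K.
COP_Carnot = T_C/ΔT = 292.59/15.00 = 19.51.
Ẇ_min = Q̇/COP_Carnot = 28.50/19.51 = 1.461 kW = 1461 W.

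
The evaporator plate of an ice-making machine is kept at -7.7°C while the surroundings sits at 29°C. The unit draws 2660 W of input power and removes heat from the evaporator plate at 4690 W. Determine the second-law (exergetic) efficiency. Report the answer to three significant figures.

0.244

COP_actual = Q̇_C/Ẇ = 4690/2660 = 1.763.
In absolute terms T_C = 265.45 K and T_H = 302.15 K, so ΔT = 36.70 K.
COP_Carnot = T_C/ΔT = 265.45/36.70 = 7.233.
η_II = COP_actual/COP_Carnot = 1.763/7.233 = 0.2438.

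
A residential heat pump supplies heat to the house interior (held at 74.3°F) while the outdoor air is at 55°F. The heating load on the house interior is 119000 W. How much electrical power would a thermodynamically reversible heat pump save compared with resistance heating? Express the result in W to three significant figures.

In absolute terms T_C = 285.93 K and T_H = 296.65 K, so ΔT = 10.72 K.
COP_Carnot = T_H/ΔT = 296.65/10.72 = 27.67.
Resistance heating needs Ẇ_res = Q̇_H = 119000 W; the reversible heat pump needs only Ẇ_hp = Q̇_H/COP = 4301 W.
Saving = 119000 − 4301 = 114700 W.

115000 W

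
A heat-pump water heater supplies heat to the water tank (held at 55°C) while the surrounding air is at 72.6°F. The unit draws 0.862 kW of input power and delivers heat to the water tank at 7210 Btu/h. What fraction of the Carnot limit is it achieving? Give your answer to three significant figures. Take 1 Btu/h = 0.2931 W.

Converting, Q̇_H = 7210 Btu/h = 2.113 kW, so COP_actual = Q̇_H/Ẇ = 2.113/0.8620 = 2.452.
In absolute terms T_C = 295.71 K and T_H = 328.15 K, so ΔT = 32.44 K.
COP_Carnot = T_H/ΔT = 328.15/32.44 = 10.11.
η_II = COP_actual/COP_Carnot = 2.452/10.11 = 0.2424.

0.242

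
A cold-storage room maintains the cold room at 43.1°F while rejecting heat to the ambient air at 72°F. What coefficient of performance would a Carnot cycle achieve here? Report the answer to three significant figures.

In absolute terms T_C = 279.32 K and T_H = 295.37 K, so ΔT = 16.06 K.
For a reversible cycle, COP_Carnot = T_C/ΔT = 279.32/16.06 = 17.40.

17.4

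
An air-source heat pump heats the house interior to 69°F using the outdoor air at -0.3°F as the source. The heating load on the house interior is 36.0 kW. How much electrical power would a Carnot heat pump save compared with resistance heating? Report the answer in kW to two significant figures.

31 kW

In absolute terms T_C = 255.21 K and T_H = 293.71 K, so ΔT = 38.50 K.
COP_Carnot = T_H/ΔT = 293.71/38.50 = 7.629.
Resistance heating needs Ẇ_res = Q̇_H = 36.00 kW; the reversible heat pump needs only Ẇ_hp = Q̇_H/COP = 4.719 kW.
Saving = 36.00 − 4.719 = 31.28 kW.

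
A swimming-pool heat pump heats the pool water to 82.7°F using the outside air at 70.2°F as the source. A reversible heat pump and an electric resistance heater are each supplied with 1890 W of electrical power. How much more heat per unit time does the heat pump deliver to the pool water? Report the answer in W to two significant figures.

In absolute terms T_C = 294.37 K and T_H = 301.32 K, so ΔT = 6.944 K.
COP_Carnot = T_H/ΔT = 301.32/6.944 = 43.39.
The heat pump delivers Q̇_H = COP × Ẇ = 82010 W; the resistance heater delivers Ẇ = 1890 W.
Extra = (COP − 1)·Ẇ = 80120 W.

80000 W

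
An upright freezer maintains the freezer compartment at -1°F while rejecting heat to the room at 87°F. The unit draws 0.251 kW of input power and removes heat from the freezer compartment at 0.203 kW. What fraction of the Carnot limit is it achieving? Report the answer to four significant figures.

COP_actual = Q̇_C/Ẇ = 0.2030/0.2510 = 0.8088.
In absolute terms T_C = 254.82 K and T_H = 303.71 K, so ΔT = 48.89 K.
COP_Carnot = T_C/ΔT = 254.82/48.89 = 5.212.
η_II = COP_actual/COP_Carnot = 0.8088/5.212 = 0.1552.

0.1552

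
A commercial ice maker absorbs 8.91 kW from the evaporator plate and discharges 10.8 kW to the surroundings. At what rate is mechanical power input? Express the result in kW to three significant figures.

For a cyclic device the first law requires Q̇_H = Q̇_C + Ẇ.
Ẇ = Q̇_H − Q̇_C = 1.890 kW.

1.89 kW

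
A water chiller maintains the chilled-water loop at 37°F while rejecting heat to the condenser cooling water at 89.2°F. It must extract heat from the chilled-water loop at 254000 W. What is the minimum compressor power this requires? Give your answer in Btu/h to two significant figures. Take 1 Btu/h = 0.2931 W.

91000 Btu/h

In absolute terms T_C = 275.93 K and T_H = 304.93 K, so ΔT = 29.00 K.
COP_Carnot = T_C/ΔT = 275.93/29.00 = 9.515.
Ẇ_min = Q̇/COP_Carnot = 254000/9.515 = 26700 W = 91080 Btu/h.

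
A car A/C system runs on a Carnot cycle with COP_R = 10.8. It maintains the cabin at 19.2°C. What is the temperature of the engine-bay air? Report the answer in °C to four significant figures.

COP_R = T_C/(T_H − T_C) gives T_H − T_C = T_C/COP.
With T_C = 292.35 K, T_H = 292.35 × (1 + 1/10.8) = 319.42 K.
Converting, 319.42 K = 46.27°C.

46.27 °C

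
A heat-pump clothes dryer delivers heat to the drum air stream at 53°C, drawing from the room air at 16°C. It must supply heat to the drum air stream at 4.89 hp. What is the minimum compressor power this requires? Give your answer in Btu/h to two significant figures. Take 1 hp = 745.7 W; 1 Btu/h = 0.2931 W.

In absolute terms T_C = 289.15 K and T_H = 326.15 K, so ΔT = 37.00 K.
COP_Carnot = T_H/ΔT = 326.15/37.00 = 8.815.
Ẇ_min = Q̇/COP_Carnot = 4.890/8.815 = 0.5547 hp = 1411 Btu/h.

1400 Btu/h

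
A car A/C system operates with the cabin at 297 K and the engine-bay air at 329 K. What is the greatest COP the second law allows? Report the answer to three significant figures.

The reservoir spacing is ΔT = 329 − 297 = 32.00 K.
For a reversible cycle, COP_Carnot = T_C/ΔT = 297.00/32.00 = 9.281.

9.28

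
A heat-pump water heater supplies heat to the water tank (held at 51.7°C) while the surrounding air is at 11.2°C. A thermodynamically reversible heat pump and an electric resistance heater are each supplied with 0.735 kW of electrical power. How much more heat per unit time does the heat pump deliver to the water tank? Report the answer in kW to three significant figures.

In absolute terms T_C = 284.35 K and T_H = 324.85 K, so ΔT = 40.50 K.
COP_Carnot = T_H/ΔT = 324.85/40.50 = 8.021.
The heat pump delivers Q̇_H = COP × Ẇ = 5.895 kW; the resistance heater delivers Ẇ = 0.7350 kW.
Extra = (COP − 1)·Ẇ = 5.160 kW.

5.16 kW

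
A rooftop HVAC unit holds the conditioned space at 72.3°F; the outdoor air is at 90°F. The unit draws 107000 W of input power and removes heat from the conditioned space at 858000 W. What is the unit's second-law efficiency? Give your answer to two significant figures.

COP_actual = Q̇_C/Ẇ = 858000/107000 = 8.019.
In absolute terms T_C = 295.54 K and T_H = 305.37 K, so ΔT = 9.833 K.
COP_Carnot = T_C/ΔT = 295.54/9.833 = 30.05.
η_II = COP_actual/COP_Carnot = 8.019/30.05 = 0.2668.

0.27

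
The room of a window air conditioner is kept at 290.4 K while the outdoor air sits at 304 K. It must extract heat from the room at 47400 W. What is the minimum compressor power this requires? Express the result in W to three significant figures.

The reservoir spacing is ΔT = 304 − 290.4 = 13.60 K.
COP_Carnot = T_C/ΔT = 290.40/13.60 = 21.35.
Ẇ_min = Q̇/COP_Carnot = 47400/21.35 = 2220 W.

2220 W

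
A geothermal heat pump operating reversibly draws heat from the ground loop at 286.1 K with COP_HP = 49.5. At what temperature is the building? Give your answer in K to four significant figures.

292.0 K

COP_HP = T_H/(T_H − T_C) rearranges to T_H = COP·T_C/(COP − 1).
With T_C = 286.10 K, T_H = 49.5 × 286.10/48.50 = 292.00 K.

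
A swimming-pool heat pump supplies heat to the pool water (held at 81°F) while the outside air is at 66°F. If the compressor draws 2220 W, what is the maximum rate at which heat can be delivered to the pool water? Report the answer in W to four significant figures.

In absolute terms T_C = 292.04 K and T_H = 300.37 K, so ΔT = 8.333 K.
COP_Carnot = T_H/ΔT = 300.37/8.333 = 36.04.
Q̇_max = COP_Carnot × Ẇ = 36.04 × 2220 W = 80020 W.

80020 W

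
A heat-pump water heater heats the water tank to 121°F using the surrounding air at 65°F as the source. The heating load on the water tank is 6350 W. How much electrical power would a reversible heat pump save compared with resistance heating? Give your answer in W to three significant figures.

5740 W

In absolute terms T_C = 291.48 K and T_H = 322.59 K, so ΔT = 31.11 K.
COP_Carnot = T_H/ΔT = 322.59/31.11 = 10.37.
Resistance heating needs Ẇ_res = Q̇_H = 6350 W; the reversible heat pump needs only Ẇ_hp = Q̇_H/COP = 612.4 W.
Saving = 6350 − 612.4 = 5738 W.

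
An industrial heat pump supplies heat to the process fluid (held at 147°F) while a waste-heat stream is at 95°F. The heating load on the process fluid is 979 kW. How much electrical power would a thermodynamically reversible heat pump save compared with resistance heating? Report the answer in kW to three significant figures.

In absolute terms T_C = 308.15 K and T_H = 337.04 K, so ΔT = 28.89 K.
COP_Carnot = T_H/ΔT = 337.04/28.89 = 11.67.
Resistance heating needs Ẇ_res = Q̇_H = 979.0 kW; the reversible heat pump needs only Ẇ_hp = Q̇_H/COP = 83.91 kW.
Saving = 979.0 − 83.91 = 895.1 kW.

895 kW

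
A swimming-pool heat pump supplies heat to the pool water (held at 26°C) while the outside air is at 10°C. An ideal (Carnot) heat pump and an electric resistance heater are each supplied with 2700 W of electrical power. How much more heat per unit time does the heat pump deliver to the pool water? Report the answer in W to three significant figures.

In absolute terms T_C = 283.15 K and T_H = 299.15 K, so ΔT = 16.00 K.
COP_Carnot = T_H/ΔT = 299.15/16.00 = 18.70.
The heat pump delivers Q̇_H = COP × Ẇ = 50480 W; the resistance heater delivers Ẇ = 2700 W.
Extra = (COP − 1)·Ẇ = 47780 W.

47800 W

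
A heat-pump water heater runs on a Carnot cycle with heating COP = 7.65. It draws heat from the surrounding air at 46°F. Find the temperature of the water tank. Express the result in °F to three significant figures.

COP_HP = T_H/(T_H − T_C) rearranges to T_H = COP·T_C/(COP − 1).
With T_C = 280.93 K, T_H = 7.65 × 280.93/6.650 = 323.17 K.
Converting, 323.17 K = 122.04°F.

122 °F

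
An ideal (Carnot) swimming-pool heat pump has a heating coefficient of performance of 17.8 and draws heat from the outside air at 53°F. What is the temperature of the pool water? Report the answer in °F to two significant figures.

84 °F

COP_HP = T_H/(T_H − T_C) rearranges to T_H = COP·T_C/(COP − 1).
With T_C = 284.82 K, T_H = 17.8 × 284.82/16.80 = 301.77 K.
Converting, 301.77 K = 83.52°F.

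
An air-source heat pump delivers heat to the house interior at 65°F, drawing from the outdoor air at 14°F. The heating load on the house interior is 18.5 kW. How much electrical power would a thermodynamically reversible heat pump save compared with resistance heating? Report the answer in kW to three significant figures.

16.7 kW

In absolute terms T_C = 263.15 K and T_H = 291.48 K, so ΔT = 28.33 K.
COP_Carnot = T_H/ΔT = 291.48/28.33 = 10.29.
Resistance heating needs Ẇ_res = Q̇_H = 18.50 kW; the reversible heat pump needs only Ẇ_hp = Q̇_H/COP = 1.798 kW.
Saving = 18.50 − 1.798 = 16.70 kW.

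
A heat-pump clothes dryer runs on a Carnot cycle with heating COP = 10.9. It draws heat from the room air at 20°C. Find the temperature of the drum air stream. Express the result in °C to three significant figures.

COP_HP = T_H/(T_H − T_C) rearranges to T_H = COP·T_C/(COP − 1).
With T_C = 293.15 K, T_H = 10.9 × 293.15/9.900 = 322.76 K.
Converting, 322.76 K = 49.61°C.

49.6 °C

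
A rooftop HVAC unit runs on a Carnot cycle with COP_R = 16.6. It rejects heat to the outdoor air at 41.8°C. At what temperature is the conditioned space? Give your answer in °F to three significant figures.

For a Carnot refrigerator COP_R = T_C/(T_H − T_C), so T_C = COP·T_H/(1 + COP).
With T_H = 314.95 K, T_C = 16.6 × 314.95/17.60 = 297.06 K.
Converting, 297.06 K = 75.03°F.

75.0 °F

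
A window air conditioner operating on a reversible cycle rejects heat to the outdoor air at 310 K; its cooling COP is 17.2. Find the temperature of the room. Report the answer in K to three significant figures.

293 K

For a Carnot refrigerator COP_R = T_C/(T_H − T_C), so T_C = COP·T_H/(1 + COP).
With T_H = 310.00 K, T_C = 17.2 × 310.00/18.20 = 292.97 K.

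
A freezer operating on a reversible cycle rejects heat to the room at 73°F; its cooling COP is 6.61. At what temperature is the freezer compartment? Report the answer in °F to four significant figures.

For a Carnot refrigerator COP_R = T_C/(T_H − T_C), so T_C = COP·T_H/(1 + COP).
With T_H = 295.93 K, T_C = 6.61 × 295.93/7.610 = 257.04 K.
Converting, 257.04 K = 3.00°F.

3.004 °F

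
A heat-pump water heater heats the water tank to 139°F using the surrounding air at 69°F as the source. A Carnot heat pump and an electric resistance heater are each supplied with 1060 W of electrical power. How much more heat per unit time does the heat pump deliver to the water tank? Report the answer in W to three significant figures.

In absolute terms T_C = 293.71 K and T_H = 332.59 K, so ΔT = 38.89 K.
COP_Carnot = T_H/ΔT = 332.59/38.89 = 8.552.
The heat pump delivers Q̇_H = COP × Ẇ = 9066 W; the resistance heater delivers Ẇ = 1060 W.
Extra = (COP − 1)·Ẇ = 8006 W.

8010 W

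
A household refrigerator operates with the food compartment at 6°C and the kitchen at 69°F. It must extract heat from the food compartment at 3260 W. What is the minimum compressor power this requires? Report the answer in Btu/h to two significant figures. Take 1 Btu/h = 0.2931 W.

580 Btu/h

In absolute terms T_C = 279.15 K and T_H = 293.71 K, so ΔT = 14.56 K.
COP_Carnot = T_C/ΔT = 279.15/14.56 = 19.18.
Ẇ_min = Q̇/COP_Carnot = 3260/19.18 = 170.0 W = 580.0 Btu/h.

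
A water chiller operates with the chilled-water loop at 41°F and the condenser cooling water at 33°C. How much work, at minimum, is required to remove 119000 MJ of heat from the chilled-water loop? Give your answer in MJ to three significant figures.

12000 MJ

In absolute terms T_C = 278.15 K and T_H = 306.15 K, so ΔT = 28.00 K.
The reversible limit is COP_R = T_C/ΔT = 9.934, so W_min = Q_C/COP = Q_C·ΔT/T_C.
W_min = 119000 × 28.00/278.15 = 11980 MJ.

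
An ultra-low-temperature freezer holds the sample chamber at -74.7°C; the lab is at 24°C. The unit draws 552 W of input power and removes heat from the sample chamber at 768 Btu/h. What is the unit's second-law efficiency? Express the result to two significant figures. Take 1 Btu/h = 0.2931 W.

0.20

Converting, Q̇_C = 768.0 Btu/h = 225.1 W, so COP_actual = Q̇_C/Ẇ = 225.1/552.0 = 0.4078.
In absolute terms T_C = 198.45 K and T_H = 297.15 K, so ΔT = 98.70 K.
COP_Carnot = T_C/ΔT = 198.45/98.70 = 2.011.
η_II = COP_actual/COP_Carnot = 0.4078/2.011 = 0.2028.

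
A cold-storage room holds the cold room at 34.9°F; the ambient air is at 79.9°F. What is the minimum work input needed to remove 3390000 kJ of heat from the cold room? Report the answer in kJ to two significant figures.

In absolute terms T_C = 274.76 K and T_H = 299.76 K, so ΔT = 25.00 K.
The reversible limit is COP_R = T_C/ΔT = 10.99, so W_min = Q_C/COP = Q_C·ΔT/T_C.
W_min = 3390000 × 25.00/274.76 = 308400 kJ.

310000 kJ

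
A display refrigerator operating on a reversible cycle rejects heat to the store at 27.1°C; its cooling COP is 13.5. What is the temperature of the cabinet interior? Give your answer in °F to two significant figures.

44 °F

For a Carnot refrigerator COP_R = T_C/(T_H − T_C), so T_C = COP·T_H/(1 + COP).
With T_H = 300.25 K, T_C = 13.5 × 300.25/14.50 = 279.54 K.
Converting, 279.54 K = 43.51°F.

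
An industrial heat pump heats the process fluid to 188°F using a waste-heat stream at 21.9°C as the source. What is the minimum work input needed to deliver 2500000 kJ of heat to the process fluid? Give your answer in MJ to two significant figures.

In absolute terms T_C = 295.05 K and T_H = 359.82 K, so ΔT = 64.77 K.
The reversible limit is COP_HP = T_H/ΔT = 5.556, so W_min = Q_H/COP = Q_H·ΔT/T_H.
W_min = 2500000 × 64.77/359.82 = 450000 kJ = 450.0 MJ.

450 MJ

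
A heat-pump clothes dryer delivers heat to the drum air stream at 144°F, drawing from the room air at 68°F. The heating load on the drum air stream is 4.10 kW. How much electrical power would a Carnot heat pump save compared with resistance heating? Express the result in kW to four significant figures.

3.584 kW

In absolute terms T_C = 293.15 K and T_H = 335.37 K, so ΔT = 42.22 K.
COP_Carnot = T_H/ΔT = 335.37/42.22 = 7.943.
Resistance heating needs Ẇ_res = Q̇_H = 4.100 kW; the reversible heat pump needs only Ẇ_hp = Q̇_H/COP = 0.5162 kW.
Saving = 4.100 − 0.5162 = 3.584 kW.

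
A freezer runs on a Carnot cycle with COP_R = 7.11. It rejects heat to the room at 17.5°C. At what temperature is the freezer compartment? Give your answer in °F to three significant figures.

-1.01 °F

For a Carnot refrigerator COP_R = T_C/(T_H − T_C), so T_C = COP·T_H/(1 + COP).
With T_H = 290.65 K, T_C = 7.11 × 290.65/8.110 = 254.81 K.
Converting, 254.81 K = -1.01°F.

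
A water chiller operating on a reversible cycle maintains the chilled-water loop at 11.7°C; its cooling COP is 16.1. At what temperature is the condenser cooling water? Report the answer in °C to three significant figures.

29.4 °C

COP_R = T_C/(T_H − T_C) gives T_H − T_C = T_C/COP.
With T_C = 284.85 K, T_H = 284.85 × (1 + 1/16.1) = 302.54 K.
Converting, 302.54 K = 29.39°C.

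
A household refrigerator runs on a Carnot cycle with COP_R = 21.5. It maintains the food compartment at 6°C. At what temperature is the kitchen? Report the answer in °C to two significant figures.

19 °C

COP_R = T_C/(T_H − T_C) gives T_H − T_C = T_C/COP.
With T_C = 279.15 K, T_H = 279.15 × (1 + 1/21.5) = 292.13 K.
Converting, 292.13 K = 18.98°C.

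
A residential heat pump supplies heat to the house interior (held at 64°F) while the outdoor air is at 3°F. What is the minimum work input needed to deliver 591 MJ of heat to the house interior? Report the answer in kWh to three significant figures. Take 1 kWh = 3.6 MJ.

In absolute terms T_C = 257.04 K and T_H = 290.93 K, so ΔT = 33.89 K.
The reversible limit is COP_HP = T_H/ΔT = 8.585, so W_min = Q_H/COP = Q_H·ΔT/T_H.
W_min = 591.0 × 33.89/290.93 = 68.84 MJ = 19.12 kWh.

19.1 kWh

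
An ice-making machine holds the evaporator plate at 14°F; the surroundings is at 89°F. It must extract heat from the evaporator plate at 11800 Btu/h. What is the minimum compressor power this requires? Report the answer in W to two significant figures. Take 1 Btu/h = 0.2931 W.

In absolute terms T_C = 263.15 K and T_H = 304.82 K, so ΔT = 41.67 K.
COP_Carnot = T_C/ΔT = 263.15/41.67 = 6.316.
Ẇ_min = Q̇/COP_Carnot = 11800/6.316 = 1868 Btu/h = 547.6 W.

550 W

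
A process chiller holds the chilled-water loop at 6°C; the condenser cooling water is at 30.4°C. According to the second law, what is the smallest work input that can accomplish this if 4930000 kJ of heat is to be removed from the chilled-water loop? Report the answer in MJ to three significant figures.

In absolute terms T_C = 279.15 K and T_H = 303.55 K, so ΔT = 24.40 K.
The reversible limit is COP_R = T_C/ΔT = 11.44, so W_min = Q_C/COP = Q_C·ΔT/T_C.
W_min = 4930000 × 24.40/279.15 = 430900 kJ = 430.9 MJ.

431 MJ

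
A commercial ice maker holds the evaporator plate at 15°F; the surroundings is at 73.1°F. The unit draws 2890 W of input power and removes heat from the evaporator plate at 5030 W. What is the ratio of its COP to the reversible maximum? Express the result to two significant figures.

0.21

COP_actual = Q̇_C/Ẇ = 5030/2890 = 1.740.
In absolute terms T_C = 263.71 K and T_H = 295.98 K, so ΔT = 32.28 K.
COP_Carnot = T_C/ΔT = 263.71/32.28 = 8.170.
η_II = COP_actual/COP_Carnot = 1.740/8.170 = 0.2130.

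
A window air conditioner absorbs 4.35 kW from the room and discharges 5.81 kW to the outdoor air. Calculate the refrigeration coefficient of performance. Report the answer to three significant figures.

The first law gives Q̇_H = Q̇_C + Ẇ, so the three rates are Q̇_C = 4.350, Q̇_H = 5.810, Ẇ = 1.460 kW.
COP_R = Q̇_C/Ẇ = 4.350/1.460 = 2.979.

2.98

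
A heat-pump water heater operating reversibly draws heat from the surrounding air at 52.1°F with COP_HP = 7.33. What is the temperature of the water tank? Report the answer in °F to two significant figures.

COP_HP = T_H/(T_H − T_C) rearranges to T_H = COP·T_C/(COP − 1).
With T_C = 284.32 K, T_H = 7.33 × 284.32/6.330 = 329.23 K.
Converting, 329.23 K = 132.95°F.

130 °F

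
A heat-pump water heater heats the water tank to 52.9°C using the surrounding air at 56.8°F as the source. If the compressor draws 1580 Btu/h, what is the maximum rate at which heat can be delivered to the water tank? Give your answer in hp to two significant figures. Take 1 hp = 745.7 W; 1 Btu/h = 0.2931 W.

5.2 hp

In absolute terms T_C = 286.93 K and T_H = 326.05 K, so ΔT = 39.12 K.
COP_Carnot = T_H/ΔT = 326.05/39.12 = 8.334.
Q̇_max = COP_Carnot × Ẇ = 8.334 × 1580 Btu/h = 13170 Btu/h = 5.176 hp.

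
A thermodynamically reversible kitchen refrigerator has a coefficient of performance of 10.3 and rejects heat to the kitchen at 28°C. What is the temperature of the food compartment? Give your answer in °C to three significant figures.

1.35 °C

For a Carnot refrigerator COP_R = T_C/(T_H − T_C), so T_C = COP·T_H/(1 + COP).
With T_H = 301.15 K, T_C = 10.3 × 301.15/11.30 = 274.50 K.
Converting, 274.50 K = 1.35°C.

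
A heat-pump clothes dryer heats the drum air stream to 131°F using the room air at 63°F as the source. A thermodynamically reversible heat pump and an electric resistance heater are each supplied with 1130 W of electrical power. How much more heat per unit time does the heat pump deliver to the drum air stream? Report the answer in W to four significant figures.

In absolute terms T_C = 290.37 K and T_H = 328.15 K, so ΔT = 37.78 K.
COP_Carnot = T_H/ΔT = 328.15/37.78 = 8.686.
The heat pump delivers Q̇_H = COP × Ẇ = 9816 W; the resistance heater delivers Ẇ = 1130 W.
Extra = (COP − 1)·Ẇ = 8686 W.

8686 W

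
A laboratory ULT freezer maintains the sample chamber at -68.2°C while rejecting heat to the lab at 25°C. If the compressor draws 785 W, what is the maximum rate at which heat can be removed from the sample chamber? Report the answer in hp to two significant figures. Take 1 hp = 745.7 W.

In absolute terms T_C = 204.95 K and T_H = 298.15 K, so ΔT = 93.20 K.
COP_Carnot = T_C/ΔT = 204.95/93.20 = 2.199.
Q̇_max = COP_Carnot × Ẇ = 2.199 × 785.0 W = 1726 W = 2.315 hp.

2.3 hp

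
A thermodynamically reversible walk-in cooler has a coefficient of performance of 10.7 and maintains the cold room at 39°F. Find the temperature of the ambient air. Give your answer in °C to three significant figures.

COP_R = T_C/(T_H − T_C) gives T_H − T_C = T_C/COP.
With T_C = 277.04 K, T_H = 277.04 × (1 + 1/10.7) = 302.93 K.
Converting, 302.93 K = 29.78°C.

29.8 °C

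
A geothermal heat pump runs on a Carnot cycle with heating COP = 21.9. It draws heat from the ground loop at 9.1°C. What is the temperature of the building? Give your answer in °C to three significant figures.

22.6 °C

COP_HP = T_H/(T_H − T_C) rearranges to T_H = COP·T_C/(COP − 1).
With T_C = 282.25 K, T_H = 21.9 × 282.25/20.90 = 295.75 K.
Converting, 295.75 K = 22.60°C.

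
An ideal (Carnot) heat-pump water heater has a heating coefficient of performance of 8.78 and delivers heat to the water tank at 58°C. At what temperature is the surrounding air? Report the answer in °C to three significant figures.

20.3 °C

COP_HP = T_H/(T_H − T_C) gives T_H − T_C = T_H/COP.
With T_H = 331.15 K, T_C = 331.15 × (1 − 1/8.78) = 293.43 K.
Converting, 293.43 K = 20.28°C.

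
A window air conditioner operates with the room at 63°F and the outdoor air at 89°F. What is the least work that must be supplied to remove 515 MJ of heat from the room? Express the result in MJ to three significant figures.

In absolute terms T_C = 290.37 K and T_H = 304.82 K, so ΔT = 14.44 K.
The reversible limit is COP_R = T_C/ΔT = 20.10, so W_min = Q_C/COP = Q_C·ΔT/T_C.
W_min = 515.0 × 14.44/290.37 = 25.62 MJ.

25.6 MJ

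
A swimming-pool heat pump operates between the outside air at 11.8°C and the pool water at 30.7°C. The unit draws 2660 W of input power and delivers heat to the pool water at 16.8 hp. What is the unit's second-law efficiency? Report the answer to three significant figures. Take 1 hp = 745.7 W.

Converting, Q̇_H = 16.80 hp = 12530 W, so COP_actual = Q̇_H/Ẇ = 12530/2660 = 4.710.
In absolute terms T_C = 284.95 K and T_H = 303.85 K, so ΔT = 18.90 K.
COP_Carnot = T_H/ΔT = 303.85/18.90 = 16.08.
η_II = COP_actual/COP_Carnot = 4.710/16.08 = 0.2930.

0.293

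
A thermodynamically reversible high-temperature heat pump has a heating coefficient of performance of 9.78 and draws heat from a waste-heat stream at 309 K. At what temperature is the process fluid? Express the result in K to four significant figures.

344.2 K

COP_HP = T_H/(T_H − T_C) rearranges to T_H = COP·T_C/(COP − 1).
With T_C = 309.00 K, T_H = 9.78 × 309.00/8.780 = 344.19 K.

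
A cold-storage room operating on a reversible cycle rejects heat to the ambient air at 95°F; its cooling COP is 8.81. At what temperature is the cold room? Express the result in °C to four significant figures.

3.588 °C

For a Carnot refrigerator COP_R = T_C/(T_H − T_C), so T_C = COP·T_H/(1 + COP).
With T_H = 308.15 K, T_C = 8.81 × 308.15/9.810 = 276.74 K.
Converting, 276.74 K = 3.59°C.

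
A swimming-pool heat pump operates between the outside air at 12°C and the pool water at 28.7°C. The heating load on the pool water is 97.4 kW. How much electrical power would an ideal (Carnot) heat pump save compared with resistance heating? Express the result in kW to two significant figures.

In absolute terms T_C = 285.15 K and T_H = 301.85 K, so ΔT = 16.70 K.
COP_Carnot = T_H/ΔT = 301.85/16.70 = 18.07.
Resistance heating needs Ẇ_res = Q̇_H = 97.40 kW; the reversible heat pump needs only Ẇ_hp = Q̇_H/COP = 5.389 kW.
Saving = 97.40 − 5.389 = 92.01 kW.

92 kW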